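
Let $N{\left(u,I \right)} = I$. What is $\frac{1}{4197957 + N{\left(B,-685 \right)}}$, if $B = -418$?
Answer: $\frac{1}{4197272} \approx 2.3825 \cdot 10^{-7}$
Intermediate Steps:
$\frac{1}{4197957 + N{\left(B,-685 \right)}} = \frac{1}{4197957 - 685} = \frac{1}{4197272}$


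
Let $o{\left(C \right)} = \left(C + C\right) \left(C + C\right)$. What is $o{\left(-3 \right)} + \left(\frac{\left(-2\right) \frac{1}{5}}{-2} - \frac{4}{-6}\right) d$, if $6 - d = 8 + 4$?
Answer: $\frac{154}{5} \approx 30.8$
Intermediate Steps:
$o{\left(C \right)} = 4 C^{2}$ ($o{\left(C \right)} = 2 C 2 C = 4 C^{2}$)
$d = -6$ ($d = 6 - \left(8 + 4\right) = 6 - 12 = -6$)
$o{\left(-3 \right)} + \left(\frac{\left(-2\right) \frac{1}{5}}{-2} - \frac{4}{-6}\right) d = 4 \left(-3\right)^{2} + \left(\frac{\left(-2\right) \frac{1}{5}}{-2} - \frac{4}{-6}\right) \left(-6\right) = 4 \cdot 9 + \left(\left(-2\right) \frac{1}{5} \left(- \frac{1}{2}\right) - - \frac{2}{3}\right) \left(-6\right) = 36 + \left(\left(- \frac{2}{5}\right) \left(- \frac{1}{2}\right) + \frac{2}{3}\right) \left(-6\right) = 36 + \left(\frac{1}{5} + \frac{2}{3}\right) \left(-6\right) = 36 + \frac{13}{15} \left(-6\right) = 36 - \frac{26}{5} = \frac{154}{5}$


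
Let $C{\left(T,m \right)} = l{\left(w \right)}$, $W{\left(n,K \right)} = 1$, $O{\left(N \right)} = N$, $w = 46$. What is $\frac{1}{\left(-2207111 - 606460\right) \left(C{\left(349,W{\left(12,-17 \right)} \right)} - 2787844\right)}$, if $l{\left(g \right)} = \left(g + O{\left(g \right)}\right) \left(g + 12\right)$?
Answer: $\frac{1}{7828783816068} \approx 1.2773 \cdot 10^{-13}$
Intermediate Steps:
$l{\left(g \right)} = 2 g \left(12 + g\right)$ ($l{\left(g \right)} = \left(g + g\right) \left(g + 12\right) = 2 g \left(12 + g\right)$)
$C{\left(T,m \right)} = 5336$ ($C{\left(T,m \right)} = 2 \cdot 46 \left(12 + 46\right) = 2 \cdot 46 \cdot 58 = 5336$)
$\frac{1}{\left(-2207111 - 606460\right) \left(C{\left(349,W{\left(12,-17 \right)} \right)} - 2787844\right)} = \frac{1}{\left(-2207111 - 606460\right) \left(5336 - 2787844\right)} = \frac{1}{\left(-2813571\right) \left(-2782508\right)} = \frac{1}{7828783816068}$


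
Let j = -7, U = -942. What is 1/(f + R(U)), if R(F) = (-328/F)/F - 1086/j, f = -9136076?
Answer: -1552887/14187052732660 ≈ -1.0946e-7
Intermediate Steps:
R(F) = 1086/7 - 328/F² (R(F) = (-328/F)/F - 1086/(-7) = -328/F² - 1086*(-⅐) = -328/F² + 1086/7 = 1086/7 - 328/F²)
1/(f + R(U)) = 1/(-9136076 + (1086/7 - 328/(-942)²)) = 1/(-9136076 + (1086/7 - 328*1/887364)) = 1/(-9136076 + (1086/7 - 82/221841)) = 1/(-9136076 + 240918752/1552887) = 1/(-14187052732660/1552887) = -1552887/14187052732660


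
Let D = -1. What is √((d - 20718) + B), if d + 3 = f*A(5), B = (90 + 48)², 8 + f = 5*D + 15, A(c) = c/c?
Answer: 5*I*√67 ≈ 40.927*I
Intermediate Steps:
A(c) = 1
f = 2 (f = -8 + (5*(-1) + 15) = -8 + (-5 + 15) = -8 + 10 = 2)
B = 19044 (B = 138² = 19044)
d = -1 (d = -3 + 2*1 = -3 + 2 = -1)
√((d - 20718) + B) = √((-1 - 20718) + 19044) = √(-20719 + 19044) = √(-1675) = 5*I*√67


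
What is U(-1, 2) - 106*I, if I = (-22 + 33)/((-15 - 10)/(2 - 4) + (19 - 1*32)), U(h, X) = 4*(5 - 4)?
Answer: 2336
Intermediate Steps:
U(h, X) = 4 (U(h, X) = 4*1 = 4)
I = -22 (I = 11/(-25/(-2) + (19 - 32)) = 11/(-25*(-½) - 13) = 11/(25/2 - 13) = 11/(-½) = 11*(-2) = -22)
U(-1, 2) - 106*I = 4 - 106*(-22) = 4 + 2332 = 2336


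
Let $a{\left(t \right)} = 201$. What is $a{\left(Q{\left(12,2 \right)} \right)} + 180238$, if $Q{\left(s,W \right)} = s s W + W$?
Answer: $180439$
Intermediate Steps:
$Q{\left(s,W \right)} = W + W s^{2}$ ($Q{\left(s,W \right)} = s^{2} W + W = W s^{2} + W = W + W s^{2}$)
$a{\left(Q{\left(12,2 \right)} \right)} + 180238 = 201 + 180238 = 180439$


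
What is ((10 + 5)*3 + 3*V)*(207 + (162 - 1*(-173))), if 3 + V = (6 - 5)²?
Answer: 21138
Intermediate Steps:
V = -2 (V = -3 + (6 - 5)² = -3 + 1² = -3 + 1 = -2)
((10 + 5)*3 + 3*V)*(207 + (162 - 1*(-173))) = ((10 + 5)*3 + 3*(-2))*(207 + (162 - 1*(-173))) = (15*3 - 6)*(207 + (162 + 173)) = (45 - 6)*(207 + 335) = 39*542 = 21138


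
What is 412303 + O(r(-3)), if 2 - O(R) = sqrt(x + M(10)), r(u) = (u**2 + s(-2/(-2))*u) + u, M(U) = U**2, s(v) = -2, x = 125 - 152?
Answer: 412305 - sqrt(73) ≈ 4.1230e+5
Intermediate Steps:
x = -27
r(u) = u**2 - u (r(u) = (u**2 - 2*u) + u = u**2 - u)
O(R) = 2 - sqrt(73) (O(R) = 2 - sqrt(-27 + 10**2) = 2 - sqrt(-27 + 100) = 2 - sqrt(73))
412303 + O(r(-3)) = 412303 + (2 - sqrt(73)) = 412305 - sqrt(73)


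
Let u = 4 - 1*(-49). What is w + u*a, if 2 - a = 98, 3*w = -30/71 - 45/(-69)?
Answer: -8308579/1633 ≈ -5087.9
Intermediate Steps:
u = 53 (u = 4 + 49 = 53)
w = 125/1633 (w = (-30/71 - 45/(-69))/3 = (-30*1/71 - 45*(-1/69))/3 = (-30/71 + 15/23)/3 = (⅓)*(375/1633) = 125/1633 ≈ 0.076546)
a = -96 (a = 2 - 1*98 = 2 - 98 = -96)
w + u*a = 125/1633 + 53*(-96) = 125/1633 - 5088 = -8308579/1633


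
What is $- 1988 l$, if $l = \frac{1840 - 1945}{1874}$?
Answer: $\frac{104370}{937} \approx 111.39$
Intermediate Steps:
$l = - \frac{105}{1874}$ ($l = \left(1840 - 1945\right) \frac{1}{1874} = \left(-105\right) \frac{1}{1874} = - \frac{105}{1874} \approx -0.05603$)
$- 1988 l = \left(-1988\right) \left(- \frac{105}{1874}\right) = \frac{104370}{937}$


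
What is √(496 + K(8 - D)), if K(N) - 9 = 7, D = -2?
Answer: 16*√2 ≈ 22.627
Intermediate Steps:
K(N) = 16 (K(N) = 9 + 7 = 16)
√(496 + K(8 - D)) = √(496 + 16) = √512 = 16*√2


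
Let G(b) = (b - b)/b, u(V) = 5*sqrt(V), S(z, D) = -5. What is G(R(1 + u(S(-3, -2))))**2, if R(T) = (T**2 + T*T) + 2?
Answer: 0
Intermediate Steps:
R(T) = 2 + 2*T**2 (R(T) = (T**2 + T**2) + 2 = 2*T**2 + 2 = 2 + 2*T**2)
G(b) = 0 (G(b) = 0/b = 0)
G(R(1 + u(S(-3, -2))))**2 = 0**2 = 0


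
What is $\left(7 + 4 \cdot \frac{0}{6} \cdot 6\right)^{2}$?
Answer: $49$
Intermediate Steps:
$\left(7 + 4 \cdot \frac{0}{6} \cdot 6\right)^{2} = \left(7 + 4 \cdot 0 \cdot \frac{1}{6} \cdot 6\right)^{2} = \left(7 + 4 \cdot 0 \cdot 6\right)^{2} = \left(7 + 0 \cdot 6\right)^{2} = \left(7 + 0\right)^{2} = 7^{2} = 49$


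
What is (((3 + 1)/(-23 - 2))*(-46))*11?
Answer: 2024/25 ≈ 80.960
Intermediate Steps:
(((3 + 1)/(-23 - 2))*(-46))*11 = ((4/(-25))*(-46))*11 = ((4*(-1/25))*(-46))*11 = -4/25*(-46)*11 = (184/25)*11 = 2024/25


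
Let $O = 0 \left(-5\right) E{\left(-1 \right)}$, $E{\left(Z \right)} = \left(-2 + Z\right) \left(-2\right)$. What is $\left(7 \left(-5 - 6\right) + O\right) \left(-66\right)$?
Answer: $5082$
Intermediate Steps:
$E{\left(Z \right)} = 4 - 2 Z$
$O = 0$ ($O = 0 \left(-5\right) \left(4 - -2\right) = 0 \left(4 + 2\right) = 0 \cdot 6 = 0$)
$\left(7 \left(-5 - 6\right) + O\right) \left(-66\right) = \left(7 \left(-5 - 6\right) + 0\right) \left(-66\right) = \left(7 \left(-11\right) + 0\right) \left(-66\right) = \left(-77 + 0\right) \left(-66\right) = \left(-77\right) \left(-66\right) = 5082$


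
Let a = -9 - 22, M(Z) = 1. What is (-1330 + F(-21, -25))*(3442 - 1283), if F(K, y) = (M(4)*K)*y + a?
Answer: -1804924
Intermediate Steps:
a = -31
F(K, y) = -31 + K*y (F(K, y) = (1*K)*y - 31 = K*y - 31 = -31 + K*y)
(-1330 + F(-21, -25))*(3442 - 1283) = (-1330 + (-31 - 21*(-25)))*(3442 - 1283) = (-1330 + (-31 + 525))*2159 = (-1330 + 494)*2159 = -836*2159 = -1804924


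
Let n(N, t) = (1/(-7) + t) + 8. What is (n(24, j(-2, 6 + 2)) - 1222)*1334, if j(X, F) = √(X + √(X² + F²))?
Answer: -11337666/7 + 1334*√(-2 + 2*√17) ≈ -1.6163e+6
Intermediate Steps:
j(X, F) = √(X + √(F² + X²))
n(N, t) = 55/7 + t (n(N, t) = (-⅐ + t) + 8 = 55/7 + t)
(n(24, j(-2, 6 + 2)) - 1222)*1334 = ((55/7 + √(-2 + √((6 + 2)² + (-2)²))) - 1222)*1334 = ((55/7 + √(-2 + √(8² + 4))) - 1222)*1334 = ((55/7 + √(-2 + √(64 + 4))) - 1222)*1334 = ((55/7 + √(-2 + √68)) - 1222)*1334 = ((55/7 + √(-2 + 2*√17)) - 1222)*1334 = (-8499/7 + √(-2 + 2*√17))*1334 = -11337666/7 + 1334*√(-2 + 2*√17)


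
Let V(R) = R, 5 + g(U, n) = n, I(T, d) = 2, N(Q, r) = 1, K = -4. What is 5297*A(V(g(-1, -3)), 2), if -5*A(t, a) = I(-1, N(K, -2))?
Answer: -10594/5 ≈ -2118.8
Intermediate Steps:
g(U, n) = -5 + n
A(t, a) = -⅖ (A(t, a) = -⅕*2 = -⅖)
5297*A(V(g(-1, -3)), 2) = 5297*(-⅖) = -10594/5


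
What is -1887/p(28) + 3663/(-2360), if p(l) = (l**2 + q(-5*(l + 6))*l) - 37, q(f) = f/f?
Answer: -1458429/365800 ≈ -3.9870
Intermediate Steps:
q(f) = 1
p(l) = -37 + l + l**2 (p(l) = (l**2 + 1*l) - 37 = (l**2 + l) - 37 = (l + l**2) - 37 = -37 + l + l**2)
-1887/p(28) + 3663/(-2360) = -1887/(-37 + 28 + 28**2) + 3663/(-2360) = -1887/(-37 + 28 + 784) + 3663*(-1/2360) = -1887/775 - 3663/2360 = -1458429/365800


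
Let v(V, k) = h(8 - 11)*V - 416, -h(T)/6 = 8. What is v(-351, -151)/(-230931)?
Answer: -16432/230931 ≈ -0.071155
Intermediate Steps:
h(T) = -48 (h(T) = -6*8 = -48)
v(V, k) = -416 - 48*V (v(V, k) = -48*V - 416 = -416 - 48*V)
v(-351, -151)/(-230931) = (-416 - 48*(-351))/(-230931) = (-416 + 16848)*(-1/230931) = 16432*(-1/230931) = -16432/230931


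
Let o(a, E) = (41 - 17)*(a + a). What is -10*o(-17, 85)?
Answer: 8160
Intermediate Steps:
o(a, E) = 48*a (o(a, E) = 24*(2*a) = 48*a)
-10*o(-17, 85) = -480*(-17) = -10*(-816) = 8160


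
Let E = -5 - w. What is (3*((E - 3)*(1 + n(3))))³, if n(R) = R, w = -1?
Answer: -592704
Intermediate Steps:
E = -4 (E = -5 - 1*(-1) = -5 + 1 = -4)
(3*((E - 3)*(1 + n(3))))³ = (3*((-4 - 3)*(1 + 3)))³ = (3*(-7*4))³ = (3*(-28))³ = (-84)³ = -592704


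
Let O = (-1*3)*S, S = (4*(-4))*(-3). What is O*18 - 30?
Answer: -2622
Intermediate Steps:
S = 48 (S = -16*(-3) = 48)
O = -144 (O = -1*3*48 = -3*48 = -144)
O*18 - 30 = -144*18 - 30 = -2592 - 30 = -2622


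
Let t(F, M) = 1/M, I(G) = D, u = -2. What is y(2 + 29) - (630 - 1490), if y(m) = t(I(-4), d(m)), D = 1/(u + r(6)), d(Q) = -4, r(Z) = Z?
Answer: 3439/4 ≈ 859.75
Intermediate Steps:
D = ¼ (D = 1/(-2 + 6) = 1/4 = ¼ ≈ 0.25000)
I(G) = ¼
t(F, M) = 1/M
y(m) = -¼ (y(m) = 1/(-4) = -¼)
y(2 + 29) - (630 - 1490) = -¼ - (630 - 1490) = -¼ - 1*(-860) = -¼ + 860 = 3439/4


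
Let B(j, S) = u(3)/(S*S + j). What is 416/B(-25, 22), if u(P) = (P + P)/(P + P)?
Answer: 190944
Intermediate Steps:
u(P) = 1 (u(P) = (2*P)/((2*P)) = (2*P)*(1/(2*P)) = 1)
B(j, S) = 1/(j + S**2) (B(j, S) = 1/(S*S + j) = 1/(S**2 + j) = 1/(j + S**2))
416/B(-25, 22) = 416/(1/(-25 + 22**2)) = 416/(1/(-25 + 484)) = 416/(1/459) = 416*459 = 190944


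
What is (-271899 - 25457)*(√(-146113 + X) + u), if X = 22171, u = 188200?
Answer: -55962399200 - 297356*I*√123942 ≈ -5.5962e+10 - 1.0469e+8*I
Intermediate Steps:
(-271899 - 25457)*(√(-146113 + X) + u) = (-271899 - 25457)*(√(-146113 + 22171) + 188200) = -297356*(√(-123942) + 188200) = -297356*(I*√123942 + 188200) = -297356*(188200 + I*√123942) = -55962399200 - 297356*I*√123942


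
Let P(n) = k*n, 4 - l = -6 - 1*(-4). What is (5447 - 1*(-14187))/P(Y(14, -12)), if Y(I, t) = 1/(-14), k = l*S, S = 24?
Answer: -68719/36 ≈ -1908.9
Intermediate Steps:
l = 6 (l = 4 - (-6 - 1*(-4)) = 4 - (-6 + 4) = 4 - 1*(-2) = 4 + 2 = 6)
k = 144 (k = 6*24 = 144)
Y(I, t) = -1/14
P(n) = 144*n
(5447 - 1*(-14187))/P(Y(14, -12)) = (5447 - 1*(-14187))/((144*(-1/14))) = (5447 + 14187)/(-72/7) = 19634*(-7/72) = -68719/36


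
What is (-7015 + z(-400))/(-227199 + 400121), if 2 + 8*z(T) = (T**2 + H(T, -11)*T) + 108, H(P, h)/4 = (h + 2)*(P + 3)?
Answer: -2806407/691688 ≈ -4.0573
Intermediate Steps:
H(P, h) = 4*(2 + h)*(3 + P) (H(P, h) = 4*((h + 2)*(P + 3)) = 4*((2 + h)*(3 + P)) = 4*(2 + h)*(3 + P))
z(T) = 53/4 + T**2/8 + T*(-108 - 36*T)/8 (z(T) = -1/4 + ((T**2 + (24 + 8*T + 12*(-11) + 4*T*(-11))*T) + 108)/8 = -1/4 + ((T**2 + (24 + 8*T - 132 - 44*T)*T) + 108)/8 = -1/4 + ((T**2 + (-108 - 36*T)*T) + 108)/8 = -1/4 + ((T**2 + T*(-108 - 36*T)) + 108)/8 = -1/4 + (108 + T**2 + T*(-108 - 36*T))/8 = -1/4 + (27/2 + T**2/8 + T*(-108 - 36*T)/8) = 53/4 + T**2/8 + T*(-108 - 36*T)/8)
(-7015 + z(-400))/(-227199 + 400121) = (-7015 + (53/4 - 35/8*(-400)**2 - 27/2*(-400)))/(-227199 + 400121) = (-7015 + (53/4 - 35/8*160000 + 5400))/172922 = (-7015 + (53/4 - 700000 + 5400))*(1/172922) = (-7015 - 2778347/4)*(1/172922) = -2806407/4*1/172922 = -2806407/691688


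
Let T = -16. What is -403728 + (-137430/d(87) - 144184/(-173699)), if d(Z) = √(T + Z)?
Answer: -70127005688/173699 - 137430*√71/71 ≈ -4.2004e+5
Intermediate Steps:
d(Z) = √(-16 + Z)
-403728 + (-137430/d(87) - 144184/(-173699)) = -403728 + (-137430/√(-16 + 87) - 144184/(-173699)) = -403728 + (-137430*√71/71 - 144184*(-1/173699)) = -403728 + (-137430*√71/71 + 144184/173699) = -403728 + (144184/173699 - 137430*√71/71) = -70127005688/173699 - 137430*√71/71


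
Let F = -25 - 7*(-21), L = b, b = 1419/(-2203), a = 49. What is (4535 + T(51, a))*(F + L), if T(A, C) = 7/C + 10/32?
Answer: 135804522937/246736 ≈ 5.5040e+5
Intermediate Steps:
T(A, C) = 5/16 + 7/C (T(A, C) = 7/C + 10*(1/32) = 7/C + 5/16 = 5/16 + 7/C)
b = -1419/2203 (b = 1419*(-1/2203) = -1419/2203 ≈ -0.64412)
L = -1419/2203 ≈ -0.64412
F = 122 (F = -25 + 147 = 122)
(4535 + T(51, a))*(F + L) = (4535 + (5/16 + 7/49))*(122 - 1419/2203) = (4535 + (5/16 + 7*(1/49)))*(267347/2203) = (4535 + (5/16 + ⅐))*(267347/2203) = (4535 + 51/112)*(267347/2203) = (507971/112)*(267347/2203) = 135804522937/246736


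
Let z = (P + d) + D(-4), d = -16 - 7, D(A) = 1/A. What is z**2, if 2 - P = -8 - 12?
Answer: 25/16 ≈ 1.5625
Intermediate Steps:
P = 22 (P = 2 - (-8 - 12) = 2 - 1*(-20) = 2 + 20 = 22)
d = -23
z = -5/4 (z = (22 - 23) + 1/(-4) = -1 - 1/4 = -5/4 ≈ -1.2500)
z**2 = (-5/4)**2 = 25/16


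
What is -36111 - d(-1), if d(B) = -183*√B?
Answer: -36111 + 183*I ≈ -36111.0 + 183.0*I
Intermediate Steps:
-36111 - d(-1) = -36111 - (-183)*√(-1) = -36111 - (-183)*I = -36111 + 183*I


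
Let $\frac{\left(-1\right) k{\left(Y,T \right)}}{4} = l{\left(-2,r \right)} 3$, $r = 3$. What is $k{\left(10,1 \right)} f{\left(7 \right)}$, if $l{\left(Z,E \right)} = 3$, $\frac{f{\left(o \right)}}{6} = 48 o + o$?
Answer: $-74088$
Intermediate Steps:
$f{\left(o \right)} = 294 o$ ($f{\left(o \right)} = 6 \left(48 o + o\right) = 6 \cdot 49 o = 294 o$)
$k{\left(Y,T \right)} = -36$ ($k{\left(Y,T \right)} = - 4 \cdot 3 \cdot 3 = \left(-4\right) 9 = -36$)
$k{\left(10,1 \right)} f{\left(7 \right)} = - 36 \cdot 294 \cdot 7 = \left(-36\right) 2058 = -74088$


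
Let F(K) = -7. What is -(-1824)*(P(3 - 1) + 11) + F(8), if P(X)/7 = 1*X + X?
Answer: 71129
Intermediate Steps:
P(X) = 14*X (P(X) = 7*(1*X + X) = 7*(X + X) = 7*(2*X) = 14*X)
-(-1824)*(P(3 - 1) + 11) + F(8) = -(-1824)*(14*(3 - 1) + 11) - 7 = -(-1824)*(14*2 + 11) - 7 = -(-1824)*(28 + 11) - 7 = -(-1824)*39 - 7 = -304*(-234) - 7 = 71136 - 7 = 71129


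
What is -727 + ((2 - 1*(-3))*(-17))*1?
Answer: -812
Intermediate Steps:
-727 + ((2 - 1*(-3))*(-17))*1 = -727 + ((2 + 3)*(-17))*1 = -727 + (5*(-17))*1 = -727 - 85*1 = -727 - 85 = -812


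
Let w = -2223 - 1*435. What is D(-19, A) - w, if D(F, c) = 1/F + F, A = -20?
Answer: 50140/19 ≈ 2638.9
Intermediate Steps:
w = -2658 (w = -2223 - 435 = -2658)
D(F, c) = F + 1/F (D(F, c) = 1/F + F = F + 1/F)
D(-19, A) - w = (-19 + 1/(-19)) - 1*(-2658) = (-19 - 1/19) + 2658 = -362/19 + 2658 = 50140/19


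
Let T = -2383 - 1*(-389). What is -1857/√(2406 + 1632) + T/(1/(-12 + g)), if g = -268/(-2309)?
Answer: 54715360/2309 - 619*√4038/1346 ≈ 23667.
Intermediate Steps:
g = 268/2309 (g = -268*(-1/2309) = 268/2309 ≈ 0.11607)
T = -1994 (T = -2383 + 389 = -1994)
-1857/√(2406 + 1632) + T/(1/(-12 + g)) = -1857/√(2406 + 1632) - 1994/(1/(-12 + 268/2309)) = -1857*√4038/4038 - 1994/(1/(-27440/2309)) = -619*√4038/1346 - 1994/(-2309/27440) = -619*√4038/1346 - 1994*(-27440/2309) = -619*√4038/1346 + 54715360/2309 = 54715360/2309 - 619*√4038/1346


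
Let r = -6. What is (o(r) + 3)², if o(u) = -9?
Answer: 36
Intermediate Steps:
(o(r) + 3)² = (-9 + 3)² = (-6)² = 36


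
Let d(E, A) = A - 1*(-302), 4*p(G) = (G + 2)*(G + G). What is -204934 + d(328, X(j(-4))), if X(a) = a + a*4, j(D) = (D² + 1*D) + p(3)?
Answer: -409069/2 ≈ -2.0453e+5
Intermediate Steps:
p(G) = G*(2 + G)/2 (p(G) = ((G + 2)*(G + G))/4 = ((2 + G)*(2*G))/4 = (2*G*(2 + G))/4 = G*(2 + G)/2)
j(D) = 15/2 + D + D² (j(D) = (D² + 1*D) + (½)*3*(2 + 3) = (D² + D) + (½)*3*5 = (D + D²) + 15/2 = 15/2 + D + D²)
X(a) = 5*a (X(a) = a + 4*a = 5*a)
d(E, A) = 302 + A (d(E, A) = A + 302 = 302 + A)
-204934 + d(328, X(j(-4))) = -204934 + (302 + 5*(15/2 - 4 + (-4)²)) = -204934 + (302 + 5*(15/2 - 4 + 16)) = -204934 + (302 + 5*(39/2)) = -204934 + (302 + 195/2) = -204934 + 799/2 = -409069/2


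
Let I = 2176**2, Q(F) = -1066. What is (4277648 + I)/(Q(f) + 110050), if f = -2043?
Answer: 375526/4541 ≈ 82.697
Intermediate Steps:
I = 4734976
(4277648 + I)/(Q(f) + 110050) = (4277648 + 4734976)/(-1066 + 110050) = 9012624/108984 = 9012624*(1/108984) = 375526/4541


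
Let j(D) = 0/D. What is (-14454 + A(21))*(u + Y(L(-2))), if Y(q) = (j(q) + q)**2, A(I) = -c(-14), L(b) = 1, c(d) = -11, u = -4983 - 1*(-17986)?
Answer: -187816772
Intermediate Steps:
u = 13003 (u = -4983 + 17986 = 13003)
j(D) = 0
A(I) = 11 (A(I) = -1*(-11) = 11)
Y(q) = q**2 (Y(q) = (0 + q)**2 = q**2)
(-14454 + A(21))*(u + Y(L(-2))) = (-14454 + 11)*(13003 + 1**2) = -14443*(13003 + 1) = -14443*13004 = -187816772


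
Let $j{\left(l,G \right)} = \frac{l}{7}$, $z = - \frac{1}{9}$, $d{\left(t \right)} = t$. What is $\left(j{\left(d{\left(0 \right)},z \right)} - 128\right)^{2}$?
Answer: $16384$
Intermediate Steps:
$z = - \frac{1}{9}$ ($z = \left(-1\right) \frac{1}{9} = - \frac{1}{9} \approx -0.11111$)
$j{\left(l,G \right)} = \frac{l}{7}$ ($j{\left(l,G \right)} = l \frac{1}{7} = \frac{l}{7}$)
$\left(j{\left(d{\left(0 \right)},z \right)} - 128\right)^{2} = \left(\frac{1}{7} \cdot 0 - 128\right)^{2} = \left(0 - 128\right)^{2} = \left(-128\right)^{2} = 16384$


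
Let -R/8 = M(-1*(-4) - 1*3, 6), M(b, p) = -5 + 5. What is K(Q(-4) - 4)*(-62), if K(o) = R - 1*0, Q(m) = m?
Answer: 0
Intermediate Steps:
M(b, p) = 0
R = 0 (R = -8*0 = 0)
K(o) = 0 (K(o) = 0 - 1*0 = 0 + 0 = 0)
K(Q(-4) - 4)*(-62) = 0*(-62) = 0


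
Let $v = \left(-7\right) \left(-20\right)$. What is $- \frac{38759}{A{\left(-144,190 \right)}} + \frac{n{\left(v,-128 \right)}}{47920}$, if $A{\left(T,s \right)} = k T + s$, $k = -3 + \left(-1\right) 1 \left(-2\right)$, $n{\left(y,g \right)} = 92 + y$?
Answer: $- \frac{58039181}{500165} \approx -116.04$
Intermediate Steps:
$v = 140$
$k = -1$ ($k = -3 - -2 = -3 + 2 = -1$)
$A{\left(T,s \right)} = s - T$ ($A{\left(T,s \right)} = - T + s = s - T$)
$- \frac{38759}{A{\left(-144,190 \right)}} + \frac{n{\left(v,-128 \right)}}{47920} = - \frac{38759}{190 - -144} + \frac{92 + 140}{47920} = - \frac{38759}{190 + 144} + 232 \cdot \frac{1}{47920} = - \frac{38759}{334} + \frac{29}{5990} = - \frac{58039181}{500165}$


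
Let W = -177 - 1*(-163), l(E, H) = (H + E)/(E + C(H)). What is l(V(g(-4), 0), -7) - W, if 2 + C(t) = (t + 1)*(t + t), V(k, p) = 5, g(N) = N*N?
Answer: 1216/87 ≈ 13.977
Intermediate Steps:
g(N) = N²
C(t) = -2 + 2*t*(1 + t) (C(t) = -2 + (t + 1)*(t + t) = -2 + (1 + t)*(2*t) = -2 + 2*t*(1 + t))
l(E, H) = (E + H)/(-2 + E + 2*H + 2*H²) (l(E, H) = (H + E)/(E + (-2 + 2*H + 2*H²)) = (E + H)/(-2 + E + 2*H + 2*H²))
W = -14 (W = -177 + 163 = -14)
l(V(g(-4), 0), -7) - W = (5 - 7)/(-2 + 5 + 2*(-7) + 2*(-7)²) - 1*(-14) = -2/(-2 + 5 - 14 + 2*49) + 14 = -2/(-2 + 5 - 14 + 98) + 14 = -2/87 + 14 = 1216/87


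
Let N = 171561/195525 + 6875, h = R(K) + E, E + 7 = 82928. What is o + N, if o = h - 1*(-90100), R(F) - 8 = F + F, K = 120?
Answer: 11740942387/65175 ≈ 1.8015e+5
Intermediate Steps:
E = 82921 (E = -7 + 82928 = 82921)
R(F) = 8 + 2*F (R(F) = 8 + (F + F) = 8 + 2*F)
h = 83169 (h = (8 + 2*120) + 82921 = (8 + 240) + 82921 = 248 + 82921 = 83169)
N = 448135312/65175 (N = 171561*(1/195525) + 6875 = 57187/65175 + 6875 = 448135312/65175 ≈ 6875.9)
o = 173269 (o = 83169 - 1*(-90100) = 83169 + 90100 = 173269)
o + N = 173269 + 448135312/65175 = 11740942387/65175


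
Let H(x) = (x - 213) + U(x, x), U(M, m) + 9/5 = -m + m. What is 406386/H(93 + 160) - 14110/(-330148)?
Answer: 335420160325/31529134 ≈ 10638.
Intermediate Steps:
U(M, m) = -9/5 (U(M, m) = -9/5 + (-m + m) = -9/5 + 0 = -9/5)
H(x) = -1074/5 + x (H(x) = (x - 213) - 9/5 = (-213 + x) - 9/5 = -1074/5 + x)
406386/H(93 + 160) - 14110/(-330148) = 406386/(-1074/5 + (93 + 160)) - 14110/(-330148) = 406386/(-1074/5 + 253) - 14110*(-1/330148) = 406386/(191/5) + 7055/165074 = 406386*(5/191) + 7055/165074 = 2031930/191 + 7055/165074 = 335420160325/31529134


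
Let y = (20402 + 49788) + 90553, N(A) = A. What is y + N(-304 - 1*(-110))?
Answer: 160549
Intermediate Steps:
y = 160743 (y = 70190 + 90553 = 160743)
y + N(-304 - 1*(-110)) = 160743 + (-304 - 1*(-110)) = 160743 + (-304 + 110) = 160743 - 194 = 160549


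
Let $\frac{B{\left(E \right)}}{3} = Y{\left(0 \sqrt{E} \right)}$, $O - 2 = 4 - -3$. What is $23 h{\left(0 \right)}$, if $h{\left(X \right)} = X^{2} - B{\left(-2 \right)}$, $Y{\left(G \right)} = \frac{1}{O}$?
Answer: $- \frac{23}{3} \approx -7.6667$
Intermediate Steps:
$O = 9$ ($O = 2 + \left(4 - -3\right) = 2 + \left(4 + 3\right) = 2 + 7 = 9$)
$Y{\left(G \right)} = \frac{1}{9}$
$B{\left(E \right)} = \frac{1}{3}$ ($B{\left(E \right)} = 3 \cdot \frac{1}{9} = \frac{1}{3}$)
$h{\left(X \right)} = - \frac{1}{3} + X^{2}$ ($h{\left(X \right)} = X^{2} - \frac{1}{3} = - \frac{1}{3} + X^{2}$)
$23 h{\left(0 \right)} = 23 \left(- \frac{1}{3} + 0^{2}\right) = 23 \left(- \frac{1}{3} + 0\right) = 23 \left(- \frac{1}{3}\right) = - \frac{23}{3}$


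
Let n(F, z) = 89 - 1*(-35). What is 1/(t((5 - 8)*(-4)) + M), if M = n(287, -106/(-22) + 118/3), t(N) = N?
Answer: 1/136 ≈ 0.0073529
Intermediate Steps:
n(F, z) = 124 (n(F, z) = 89 + 35 = 124)
M = 124
1/(t((5 - 8)*(-4)) + M) = 1/((5 - 8)*(-4) + 124) = 1/(-3*(-4) + 124) = 1/(12 + 124) = 1/136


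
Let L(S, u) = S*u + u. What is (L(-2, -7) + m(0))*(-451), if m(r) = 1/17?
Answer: -54120/17 ≈ -3183.5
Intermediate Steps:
L(S, u) = u + S*u
m(r) = 1/17
(L(-2, -7) + m(0))*(-451) = (-7*(1 - 2) + 1/17)*(-451) = (-7*(-1) + 1/17)*(-451) = (7 + 1/17)*(-451) = (120/17)*(-451) = -54120/17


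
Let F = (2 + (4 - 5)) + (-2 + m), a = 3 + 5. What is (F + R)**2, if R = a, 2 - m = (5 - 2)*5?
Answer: 36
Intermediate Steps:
m = -13 (m = 2 - (5 - 2)*5 = 2 - 3*5 = 2 - 1*15 = 2 - 15 = -13)
a = 8
R = 8
F = -14 (F = (2 + (4 - 5)) + (-2 - 13) = (2 - 1) - 15 = 1 - 15 = -14)
(F + R)**2 = (-14 + 8)**2 = (-6)**2 = 36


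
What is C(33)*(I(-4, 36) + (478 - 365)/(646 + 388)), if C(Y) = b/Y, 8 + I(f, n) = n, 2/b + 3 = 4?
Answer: 29065/17061 ≈ 1.7036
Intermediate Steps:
b = 2 (b = 2/(-3 + 4) = 2/1 = 2*1 = 2)
I(f, n) = -8 + n
C(Y) = 2/Y
C(33)*(I(-4, 36) + (478 - 365)/(646 + 388)) = (2/33)*((-8 + 36) + (478 - 365)/(646 + 388)) = (2*(1/33))*(28 + 113/1034) = 2*(28 + 113*(1/1034))/33 = 2*(28 + 113/1034)/33 = (2/33)*(29065/1034) = 29065/17061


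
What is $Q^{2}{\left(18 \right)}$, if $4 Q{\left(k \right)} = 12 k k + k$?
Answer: $\frac{3814209}{4} \approx 9.5355 \cdot 10^{5}$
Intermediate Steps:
$Q{\left(k \right)} = 3 k^{2} + \frac{k}{4}$ ($Q{\left(k \right)} = \frac{12 k k + k}{4} = \frac{12 k^{2} + k}{4} = \frac{k + 12 k^{2}}{4} = 3 k^{2} + \frac{k}{4}$)
$Q^{2}{\left(18 \right)} = \left(\frac{1}{4} \cdot 18 \left(1 + 12 \cdot 18\right)\right)^{2} = \left(\frac{1}{4} \cdot 18 \left(1 + 216\right)\right)^{2} = \left(\frac{1}{4} \cdot 18 \cdot 217\right)^{2} = \left(\frac{1953}{2}\right)^{2} = \frac{3814209}{4}$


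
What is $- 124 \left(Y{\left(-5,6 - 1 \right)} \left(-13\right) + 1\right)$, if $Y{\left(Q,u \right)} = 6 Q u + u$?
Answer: $-233864$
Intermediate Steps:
$Y{\left(Q,u \right)} = u + 6 Q u$ ($Y{\left(Q,u \right)} = 6 Q u + u = u + 6 Q u$)
$- 124 \left(Y{\left(-5,6 - 1 \right)} \left(-13\right) + 1\right) = - 124 \left(\left(6 - 1\right) \left(1 + 6 \left(-5\right)\right) \left(-13\right) + 1\right) = - 124 \left(\left(6 - 1\right) \left(1 - 30\right) \left(-13\right) + 1\right) = - 124 \left(5 \left(-29\right) \left(-13\right) + 1\right) = - 124 \left(\left(-145\right) \left(-13\right) + 1\right) = - 124 \left(1885 + 1\right) = \left(-124\right) 1886 = -233864$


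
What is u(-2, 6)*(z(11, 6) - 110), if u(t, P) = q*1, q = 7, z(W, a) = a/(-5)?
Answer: -3892/5 ≈ -778.40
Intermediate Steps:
z(W, a) = -a/5 (z(W, a) = a*(-⅕) = -a/5)
u(t, P) = 7 (u(t, P) = 7*1 = 7)
u(-2, 6)*(z(11, 6) - 110) = 7*(-⅕*6 - 110) = 7*(-6/5 - 110) = 7*(-556/5) = -3892/5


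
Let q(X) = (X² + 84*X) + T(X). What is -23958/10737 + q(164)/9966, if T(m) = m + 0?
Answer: 3697976/1981573 ≈ 1.8662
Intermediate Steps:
T(m) = m
q(X) = X² + 85*X (q(X) = (X² + 84*X) + X = X² + 85*X)
-23958/10737 + q(164)/9966 = -23958/10737 + (164*(85 + 164))/9966 = -23958*1/10737 + (164*249)*(1/9966) = -2662/1193 + 40836*(1/9966) = -2662/1193 + 6806/1661 = 3697976/1981573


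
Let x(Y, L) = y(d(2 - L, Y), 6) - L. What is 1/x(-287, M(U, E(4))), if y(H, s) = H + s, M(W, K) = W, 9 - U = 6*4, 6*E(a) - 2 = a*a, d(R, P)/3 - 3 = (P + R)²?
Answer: 1/218730 ≈ 4.5718e-6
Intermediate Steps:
d(R, P) = 9 + 3*(P + R)²
E(a) = ⅓ + a²/6 (E(a) = ⅓ + (a*a)/6 = ⅓ + a²/6)
U = -15 (U = 9 - 6*4 = 9 - 1*24 = 9 - 24 = -15)
x(Y, L) = 15 - L + 3*(2 + Y - L)² (x(Y, L) = ((9 + 3*(Y + (2 - L))²) + 6) - L = ((9 + 3*(2 + Y - L)²) + 6) - L = (15 + 3*(2 + Y - L)²) - L = 15 - L + 3*(2 + Y - L)²)
1/x(-287, M(U, E(4))) = 1/(15 - 1*(-15) + 3*(2 - 287 - 1*(-15))²) = 1/(15 + 15 + 3*(2 - 287 + 15)²) = 1/(15 + 15 + 3*(-270)²) = 1/(15 + 15 + 3*72900) = 1/(15 + 15 + 218700) = 1/218730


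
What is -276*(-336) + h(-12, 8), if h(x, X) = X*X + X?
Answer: 92808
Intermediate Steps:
h(x, X) = X + X² (h(x, X) = X² + X = X + X²)
-276*(-336) + h(-12, 8) = -276*(-336) + 8*(1 + 8) = 92736 + 8*9 = 92736 + 72 = 92808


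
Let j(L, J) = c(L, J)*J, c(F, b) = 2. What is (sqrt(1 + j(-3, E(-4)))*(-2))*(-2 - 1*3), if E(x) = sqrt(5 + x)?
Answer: 10*sqrt(3) ≈ 17.320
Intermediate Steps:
j(L, J) = 2*J
(sqrt(1 + j(-3, E(-4)))*(-2))*(-2 - 1*3) = (sqrt(1 + 2*sqrt(5 - 4))*(-2))*(-2 - 1*3) = (sqrt(1 + 2*sqrt(1))*(-2))*(-2 - 3) = (sqrt(1 + 2*1)*(-2))*(-5) = (sqrt(1 + 2)*(-2))*(-5) = (sqrt(3)*(-2))*(-5) = -2*sqrt(3)*(-5) = 10*sqrt(3)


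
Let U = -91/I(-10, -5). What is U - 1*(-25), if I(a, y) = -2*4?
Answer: 291/8 ≈ 36.375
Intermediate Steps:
I(a, y) = -8
U = 91/8 (U = -91/(-8) = -91*(-1/8) = 91/8 ≈ 11.375)
U - 1*(-25) = 91/8 - 1*(-25) = 91/8 + 25 = 291/8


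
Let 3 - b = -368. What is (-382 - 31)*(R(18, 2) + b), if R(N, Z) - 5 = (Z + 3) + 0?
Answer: -157353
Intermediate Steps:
b = 371 (b = 3 - 1*(-368) = 3 + 368 = 371)
R(N, Z) = 8 + Z (R(N, Z) = 5 + ((Z + 3) + 0) = 5 + ((3 + Z) + 0) = 5 + (3 + Z) = 8 + Z)
(-382 - 31)*(R(18, 2) + b) = (-382 - 31)*((8 + 2) + 371) = -413*(10 + 371) = -413*381 = -157353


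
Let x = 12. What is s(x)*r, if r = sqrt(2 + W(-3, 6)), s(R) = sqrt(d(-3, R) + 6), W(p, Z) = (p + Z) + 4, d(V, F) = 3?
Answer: 9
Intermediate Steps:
W(p, Z) = 4 + Z + p (W(p, Z) = (Z + p) + 4 = 4 + Z + p)
s(R) = 3 (s(R) = sqrt(3 + 6) = sqrt(9) = 3)
r = 3 (r = sqrt(2 + (4 + 6 - 3)) = sqrt(2 + 7) = sqrt(9) = 3)
s(x)*r = 3*3 = 9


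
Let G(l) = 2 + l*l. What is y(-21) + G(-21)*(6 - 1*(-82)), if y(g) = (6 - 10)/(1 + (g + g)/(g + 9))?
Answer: 350848/9 ≈ 38983.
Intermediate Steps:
G(l) = 2 + l²
y(g) = -4/(1 + 2*g/(9 + g)) (y(g) = -4/(1 + (2*g)/(9 + g)) = -4/(1 + 2*g/(9 + g)))
y(-21) + G(-21)*(6 - 1*(-82)) = 4*(-9 - 1*(-21))/(3*(3 - 21)) + (2 + (-21)²)*(6 - 1*(-82)) = (4/3)*(-9 + 21)/(-18) + (2 + 441)*(6 + 82) = (4/3)*(-1/18)*12 + 443*88 = -8/9 + 38984 = 350848/9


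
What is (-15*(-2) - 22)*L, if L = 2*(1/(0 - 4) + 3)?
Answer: 44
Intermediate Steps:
L = 11/2 (L = 2*(1/(-4) + 3) = 2*(-1/4 + 3) = 2*(11/4) = 11/2 ≈ 5.5000)
(-15*(-2) - 22)*L = (-15*(-2) - 22)*(11/2) = (30 - 22)*(11/2) = 8*(11/2) = 44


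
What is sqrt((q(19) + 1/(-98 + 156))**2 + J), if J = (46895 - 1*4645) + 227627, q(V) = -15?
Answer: sqrt(908621389)/58 ≈ 519.71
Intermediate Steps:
J = 269877 (J = (46895 - 4645) + 227627 = 42250 + 227627 = 269877)
sqrt((q(19) + 1/(-98 + 156))**2 + J) = sqrt((-15 + 1/(-98 + 156))**2 + 269877) = sqrt((-15 + 1/58)**2 + 269877) = sqrt((-869/58)**2 + 269877) = sqrt(755161/3364 + 269877) = sqrt(908621389/3364) = sqrt(908621389)/58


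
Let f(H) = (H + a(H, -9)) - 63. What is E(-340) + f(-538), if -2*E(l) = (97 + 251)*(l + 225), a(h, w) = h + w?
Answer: 18862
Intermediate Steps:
E(l) = -39150 - 174*l (E(l) = -(97 + 251)*(l + 225)/2 = -174*(225 + l) = -(78300 + 348*l)/2 = -39150 - 174*l)
f(H) = -72 + 2*H (f(H) = (H + (H - 9)) - 63 = (H + (-9 + H)) - 63 = (-9 + 2*H) - 63 = -72 + 2*H)
E(-340) + f(-538) = (-39150 - 174*(-340)) + (-72 + 2*(-538)) = (-39150 + 59160) + (-72 - 1076) = 20010 - 1148 = 18862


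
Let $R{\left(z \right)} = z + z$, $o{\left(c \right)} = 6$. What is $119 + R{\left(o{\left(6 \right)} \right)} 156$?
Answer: $1991$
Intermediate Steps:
$R{\left(z \right)} = 2 z$
$119 + R{\left(o{\left(6 \right)} \right)} 156 = 119 + 2 \cdot 6 \cdot 156 = 119 + 12 \cdot 156 = 119 + 1872 = 1991$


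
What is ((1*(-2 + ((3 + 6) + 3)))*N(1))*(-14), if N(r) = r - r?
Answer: 0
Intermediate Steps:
N(r) = 0
((1*(-2 + ((3 + 6) + 3)))*N(1))*(-14) = ((1*(-2 + ((3 + 6) + 3)))*0)*(-14) = ((1*(-2 + (9 + 3)))*0)*(-14) = ((1*(-2 + 12))*0)*(-14) = ((1*10)*0)*(-14) = (10*0)*(-14) = 0*(-14) = 0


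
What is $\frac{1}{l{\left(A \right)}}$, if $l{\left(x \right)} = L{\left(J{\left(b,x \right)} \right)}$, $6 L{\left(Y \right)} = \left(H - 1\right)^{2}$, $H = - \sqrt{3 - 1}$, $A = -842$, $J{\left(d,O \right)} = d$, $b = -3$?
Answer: $\frac{6}{\left(1 + \sqrt{2}\right)^{2}} \approx 1.0294$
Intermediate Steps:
$H = - \sqrt{2} \approx -1.4142$
$L{\left(Y \right)} = \frac{\left(-1 - \sqrt{2}\right)^{2}}{6}$ ($L{\left(Y \right)} = \frac{\left(- \sqrt{2} - 1\right)^{2}}{6} = \frac{\left(-1 - \sqrt{2}\right)^{2}}{6}$)
$l{\left(x \right)} = \frac{\left(1 + \sqrt{2}\right)^{2}}{6}$
$\frac{1}{l{\left(A \right)}} = \frac{1}{\frac{1}{6} \left(1 + \sqrt{2}\right)^{2}} = \frac{6}{\left(1 + \sqrt{2}\right)^{2}}$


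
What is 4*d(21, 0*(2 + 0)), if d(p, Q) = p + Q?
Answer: 84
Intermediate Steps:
d(p, Q) = Q + p
4*d(21, 0*(2 + 0)) = 4*(0*(2 + 0) + 21) = 4*(0*2 + 21) = 4*(0 + 21) = 4*21 = 84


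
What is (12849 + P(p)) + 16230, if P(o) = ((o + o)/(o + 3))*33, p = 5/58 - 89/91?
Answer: 107750457/3709 ≈ 29051.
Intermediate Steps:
p = -4707/5278 (p = 5*(1/58) - 89*1/91 = 5/58 - 89/91 = -4707/5278 ≈ -0.89182)
P(o) = 66*o/(3 + o) (P(o) = ((2*o)/(3 + o))*33 = (2*o/(3 + o))*33 = 66*o/(3 + o))
(12849 + P(p)) + 16230 = (12849 + 66*(-4707/5278)/(3 - 4707/5278)) + 16230 = (12849 + 66*(-4707/5278)/(11127/5278)) + 16230 = (12849 + 66*(-4707/5278)*(5278/11127)) + 16230 = (12849 - 103554/3709) + 16230 = 47553387/3709 + 16230 = 107750457/3709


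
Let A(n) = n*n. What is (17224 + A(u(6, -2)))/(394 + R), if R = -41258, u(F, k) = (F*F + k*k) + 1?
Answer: -18905/40864 ≈ -0.46263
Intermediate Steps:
u(F, k) = 1 + F**2 + k**2 (u(F, k) = (F**2 + k**2) + 1 = 1 + F**2 + k**2)
A(n) = n**2
(17224 + A(u(6, -2)))/(394 + R) = (17224 + (1 + 6**2 + (-2)**2)**2)/(394 - 41258) = (17224 + (1 + 36 + 4)**2)/(-40864) = (17224 + 41**2)*(-1/40864) = (17224 + 1681)*(-1/40864) = 18905*(-1/40864) = -18905/40864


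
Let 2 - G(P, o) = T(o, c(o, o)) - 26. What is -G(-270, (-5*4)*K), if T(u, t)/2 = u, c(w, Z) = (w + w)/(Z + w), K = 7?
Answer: -308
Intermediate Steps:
c(w, Z) = 2*w/(Z + w) (c(w, Z) = (2*w)/(Z + w) = 2*w/(Z + w))
T(u, t) = 2*u
G(P, o) = 28 - 2*o (G(P, o) = 2 - (2*o - 26) = 2 - (-26 + 2*o) = 2 + (26 - 2*o) = 28 - 2*o)
-G(-270, (-5*4)*K) = -(28 - 2*(-5*4)*7) = -(28 - (-40)*7) = -(28 - 2*(-140)) = -(28 + 280) = -1*308 = -308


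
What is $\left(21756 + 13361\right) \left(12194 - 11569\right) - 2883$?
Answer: $21945242$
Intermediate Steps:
$\left(21756 + 13361\right) \left(12194 - 11569\right) - 2883 = 35117 \cdot 625 - 2883 = 21948125 - 2883 = 21945242$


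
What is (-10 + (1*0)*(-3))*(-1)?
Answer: 10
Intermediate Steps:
(-10 + (1*0)*(-3))*(-1) = (-10 + 0*(-3))*(-1) = (-10 + 0)*(-1) = -10*(-1) = 10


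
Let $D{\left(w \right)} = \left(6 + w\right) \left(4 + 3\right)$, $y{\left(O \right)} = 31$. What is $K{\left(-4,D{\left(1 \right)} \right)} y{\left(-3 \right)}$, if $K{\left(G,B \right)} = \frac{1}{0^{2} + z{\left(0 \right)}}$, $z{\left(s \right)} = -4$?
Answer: $- \frac{31}{4} \approx -7.75$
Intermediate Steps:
$D{\left(w \right)} = 42 + 7 w$ ($D{\left(w \right)} = \left(6 + w\right) 7 = 42 + 7 w$)
$K{\left(G,B \right)} = - \frac{1}{4}$ ($K{\left(G,B \right)} = \frac{1}{0^{2} - 4} = \frac{1}{0 - 4} = \frac{1}{-4} = - \frac{1}{4}$)
$K{\left(-4,D{\left(1 \right)} \right)} y{\left(-3 \right)} = \left(- \frac{1}{4}\right) 31 = - \frac{31}{4}$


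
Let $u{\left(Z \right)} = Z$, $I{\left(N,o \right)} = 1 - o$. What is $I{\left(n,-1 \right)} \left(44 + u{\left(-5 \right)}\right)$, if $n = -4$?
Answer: $78$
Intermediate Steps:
$I{\left(n,-1 \right)} \left(44 + u{\left(-5 \right)}\right) = \left(1 - -1\right) \left(44 - 5\right) = \left(1 + 1\right) 39 = 2 \cdot 39 = 78$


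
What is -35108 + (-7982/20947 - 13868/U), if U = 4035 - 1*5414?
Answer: -1013847147786/28885913 ≈ -35098.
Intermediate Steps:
U = -1379 (U = 4035 - 5414 = -1379)
-35108 + (-7982/20947 - 13868/U) = -35108 + (-7982/20947 - 13868/(-1379)) = -35108 + (-7982*1/20947 - 13868*(-1/1379)) = -35108 + (-7982/20947 + 13868/1379) = -35108 + 279485818/28885913 = -1013847147786/28885913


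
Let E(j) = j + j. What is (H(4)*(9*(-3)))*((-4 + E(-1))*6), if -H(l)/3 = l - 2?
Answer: -5832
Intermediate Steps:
E(j) = 2*j
H(l) = 6 - 3*l (H(l) = -3*(l - 2) = -3*(-2 + l) = 6 - 3*l)
(H(4)*(9*(-3)))*((-4 + E(-1))*6) = ((6 - 3*4)*(9*(-3)))*((-4 + 2*(-1))*6) = ((6 - 12)*(-27))*((-4 - 2)*6) = (-6*(-27))*(-6*6) = 162*(-36) = -5832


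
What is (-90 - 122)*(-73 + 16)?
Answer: 12084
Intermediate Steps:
(-90 - 122)*(-73 + 16) = -212*(-57) = 12084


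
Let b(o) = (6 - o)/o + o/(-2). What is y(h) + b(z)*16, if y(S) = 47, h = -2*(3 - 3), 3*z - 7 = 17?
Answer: -21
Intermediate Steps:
z = 8 (z = 7/3 + (⅓)*17 = 7/3 + 17/3 = 8)
b(o) = -o/2 + (6 - o)/o (b(o) = (6 - o)/o + o*(-½) = (6 - o)/o - o/2 = -o/2 + (6 - o)/o)
h = 0 (h = -2*0 = 0)
y(h) + b(z)*16 = 47 + (-1 + 6/8 - ½*8)*16 = 47 + (-1 + 6*(⅛) - 4)*16 = 47 + (-1 + ¾ - 4)*16 = 47 - 17/4*16 = 47 - 68 = -21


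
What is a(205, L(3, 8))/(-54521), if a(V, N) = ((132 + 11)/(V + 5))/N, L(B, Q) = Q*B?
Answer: -143/274785840 ≈ -5.2041e-7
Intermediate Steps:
L(B, Q) = B*Q
a(V, N) = 143/(N*(5 + V)) (a(V, N) = (143/(5 + V))/N = 143/(N*(5 + V)))
a(205, L(3, 8))/(-54521) = (143/(((3*8))*(5 + 205)))/(-54521) = (143/(24*210))*(-1/54521) = (143*(1/24)*(1/210))*(-1/54521) = (143/5040)*(-1/54521) = -143/274785840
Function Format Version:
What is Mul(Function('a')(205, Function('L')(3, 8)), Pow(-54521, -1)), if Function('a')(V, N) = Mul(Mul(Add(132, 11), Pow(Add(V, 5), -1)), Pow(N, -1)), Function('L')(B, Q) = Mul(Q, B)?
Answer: Rational(-143, 274785840) ≈ -5.2041e-7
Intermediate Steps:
Function('L')(B, Q) = Mul(B, Q)
Function('a')(V, N) = Mul(143, Pow(N, -1), Pow(Add(5, V), -1)) (Function('a')(V, N) = Mul(Mul(143, Pow(Add(5, V), -1)), Pow(N, -1)) = Mul(143, Pow(N, -1), Pow(Add(5, V), -1)))
Mul(Function('a')(205, Function('L')(3, 8)), Pow(-54521, -1)) = Mul(Mul(143, Pow(Mul(3, 8), -1), Pow(Add(5, 205), -1)), Pow(-54521, -1)) = Mul(Mul(143, Pow(24, -1), Pow(210, -1)), Rational(-1, 54521)) = Mul(Mul(143, Rational(1, 24), Rational(1, 210)), Rational(-1, 54521)) = Mul(Rational(143, 5040), Rational(-1, 54521)) = Rational(-143, 274785840)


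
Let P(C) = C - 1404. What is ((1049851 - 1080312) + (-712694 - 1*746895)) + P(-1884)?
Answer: -1493338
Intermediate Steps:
P(C) = -1404 + C
((1049851 - 1080312) + (-712694 - 1*746895)) + P(-1884) = ((1049851 - 1080312) + (-712694 - 1*746895)) + (-1404 - 1884) = (-30461 + (-712694 - 746895)) - 3288 = (-30461 - 1459589) - 3288 = -1490050 - 3288 = -1493338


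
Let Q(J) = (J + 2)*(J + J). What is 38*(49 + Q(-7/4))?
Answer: 7315/4 ≈ 1828.8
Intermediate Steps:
Q(J) = 2*J*(2 + J) (Q(J) = (2 + J)*(2*J) = 2*J*(2 + J))
38*(49 + Q(-7/4)) = 38*(49 + 2*(-7/4)*(2 - 7/4)) = 38*(49 + 2*(-7/4)*(¼)) = 38*(49 - 7/8) = 38*(385/8) = 7315/4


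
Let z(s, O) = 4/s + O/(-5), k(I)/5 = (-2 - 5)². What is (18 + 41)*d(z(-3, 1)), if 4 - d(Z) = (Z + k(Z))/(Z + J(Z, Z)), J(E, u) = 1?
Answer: 54339/2 ≈ 27170.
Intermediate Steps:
k(I) = 245 (k(I) = 5*(-2 - 5)² = 5*(-7)² = 5*49 = 245)
z(s, O) = 4/s - O/5 (z(s, O) = 4/s + O*(-⅕) = 4/s - O/5)
d(Z) = 4 - (245 + Z)/(1 + Z) (d(Z) = 4 - (Z + 245)/(Z + 1) = 4 - (245 + Z)/(1 + Z))
(18 + 41)*d(z(-3, 1)) = (18 + 41)*((-241 + 3*(4/(-3) - ⅕*1))/(1 + (4/(-3) - ⅕*1))) = 59*((-241 + 3*(4*(-⅓) - ⅕))/(1 + (4*(-⅓) - ⅕))) = 59*((-241 + 3*(-4/3 - ⅕))/(1 + (-4/3 - ⅕))) = 59*((-241 + 3*(-23/15))/(1 - 23/15)) = 59*((-241 - 23/5)/(-8/15)) = 59*(-15/8*(-1228/5)) = 59*(921/2) = 54339/2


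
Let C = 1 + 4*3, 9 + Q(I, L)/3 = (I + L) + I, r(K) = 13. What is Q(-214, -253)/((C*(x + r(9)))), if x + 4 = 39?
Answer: -345/104 ≈ -3.3173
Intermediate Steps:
x = 35 (x = -4 + 39 = 35)
Q(I, L) = -27 + 3*L + 6*I (Q(I, L) = -27 + 3*((I + L) + I) = -27 + 3*(L + 2*I) = -27 + (3*L + 6*I) = -27 + 3*L + 6*I)
C = 13 (C = 1 + 12 = 13)
Q(-214, -253)/((C*(x + r(9)))) = (-27 + 3*(-253) + 6*(-214))/((13*(35 + 13))) = (-27 - 759 - 1284)/((13*48)) = -2070/624 = -2070*1/624 = -345/104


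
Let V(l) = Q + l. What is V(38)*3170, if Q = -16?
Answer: 69740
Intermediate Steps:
V(l) = -16 + l
V(38)*3170 = (-16 + 38)*3170 = 22*3170 = 69740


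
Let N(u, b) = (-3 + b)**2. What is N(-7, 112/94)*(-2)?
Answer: -14450/2209 ≈ -6.5414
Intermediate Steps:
N(-7, 112/94)*(-2) = (-3 + 112/94)**2*(-2) = (-3 + 112*(1/94))**2*(-2) = (-3 + 56/47)**2*(-2) = (-85/47)**2*(-2) = (7225/2209)*(-2) = -14450/2209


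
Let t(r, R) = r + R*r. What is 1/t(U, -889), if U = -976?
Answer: 1/866688 ≈ 1.1538e-6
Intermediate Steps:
1/t(U, -889) = 1/(-976*(1 - 889)) = 1/(-976*(-888)) = 1/866688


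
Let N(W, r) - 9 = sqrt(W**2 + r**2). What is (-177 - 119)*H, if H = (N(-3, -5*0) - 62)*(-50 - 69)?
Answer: -1761200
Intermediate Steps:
N(W, r) = 9 + sqrt(W**2 + r**2)
H = 5950 (H = ((9 + sqrt((-3)**2 + (-5*0)**2)) - 62)*(-50 - 69) = ((9 + sqrt(9 + 0**2)) - 62)*(-119) = ((9 + sqrt(9 + 0)) - 62)*(-119) = ((9 + sqrt(9)) - 62)*(-119) = ((9 + 3) - 62)*(-119) = (12 - 62)*(-119) = -50*(-119) = 5950)
(-177 - 119)*H = (-177 - 119)*5950 = -296*5950 = -1761200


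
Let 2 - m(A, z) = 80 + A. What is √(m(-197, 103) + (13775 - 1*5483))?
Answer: √8411 ≈ 91.712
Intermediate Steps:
m(A, z) = -78 - A (m(A, z) = 2 - (80 + A) = 2 + (-80 - A) = -78 - A)
√(m(-197, 103) + (13775 - 1*5483)) = √((-78 - 1*(-197)) + (13775 - 1*5483)) = √((-78 + 197) + (13775 - 5483)) = √(119 + 8292) = √8411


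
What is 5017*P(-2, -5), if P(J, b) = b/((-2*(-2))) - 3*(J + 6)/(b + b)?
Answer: -5017/20 ≈ -250.85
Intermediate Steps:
P(J, b) = b/4 - 3*(6 + J)/(2*b)
5017*P(-2, -5) = 5017*((¼)*(-36 + (-5)² - 6*(-2))/(-5)) = 5017*((¼)*(-⅕)*(-36 + 25 + 12)) = 5017*((¼)*(-⅕)*1) = 5017*(-1/20) = -5017/20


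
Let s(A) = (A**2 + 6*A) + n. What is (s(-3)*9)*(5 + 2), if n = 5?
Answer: -252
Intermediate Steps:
s(A) = 5 + A**2 + 6*A (s(A) = (A**2 + 6*A) + 5 = 5 + A**2 + 6*A)
(s(-3)*9)*(5 + 2) = ((5 + (-3)**2 + 6*(-3))*9)*(5 + 2) = ((5 + 9 - 18)*9)*7 = -4*9*7 = -36*7 = -252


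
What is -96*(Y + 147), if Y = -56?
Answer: -8736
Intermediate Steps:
-96*(Y + 147) = -96*(-56 + 147) = -96*91 = -8736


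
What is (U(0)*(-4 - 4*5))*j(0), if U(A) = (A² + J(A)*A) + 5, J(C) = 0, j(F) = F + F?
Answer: 0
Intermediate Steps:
j(F) = 2*F
U(A) = 5 + A² (U(A) = (A² + 0*A) + 5 = (A² + 0) + 5 = A² + 5 = 5 + A²)
(U(0)*(-4 - 4*5))*j(0) = ((5 + 0²)*(-4 - 4*5))*(2*0) = ((5 + 0)*(-4 - 20))*0 = (5*(-24))*0 = -120*0 = 0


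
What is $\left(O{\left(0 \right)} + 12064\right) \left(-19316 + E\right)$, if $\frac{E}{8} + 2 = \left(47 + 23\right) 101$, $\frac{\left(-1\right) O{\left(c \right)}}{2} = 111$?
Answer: $440853976$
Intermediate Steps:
$O{\left(c \right)} = -222$ ($O{\left(c \right)} = \left(-2\right) 111 = -222$)
$E = 56544$ ($E = -16 + 8 \left(47 + 23\right) 101 = -16 + 8 \cdot 70 \cdot 101 = -16 + 8 \cdot 7070 = -16 + 56560 = 56544$)
$\left(O{\left(0 \right)} + 12064\right) \left(-19316 + E\right) = \left(-222 + 12064\right) \left(-19316 + 56544\right) = 11842 \cdot 37228 = 440853976$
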